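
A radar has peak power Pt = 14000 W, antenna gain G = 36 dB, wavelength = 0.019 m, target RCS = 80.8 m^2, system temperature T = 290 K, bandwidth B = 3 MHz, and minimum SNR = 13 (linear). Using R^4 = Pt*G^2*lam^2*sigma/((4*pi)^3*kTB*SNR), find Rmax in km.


G_lin = 10^(36/10) = 3981.071706
R^4 = 14000 * 3981.071706^2 * 0.019^2 * 80.8 / ((4*pi)^3 * 1.38e-23 * 290 * 3000000.0 * 13)
R^4 = 2.08966e19 m^4
R_max = (2.08966e19)^(1/4) = 67611.2 m = 67.6 km

67.6 km


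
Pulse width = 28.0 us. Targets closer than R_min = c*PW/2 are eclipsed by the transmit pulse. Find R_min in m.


R_min = 3e8 * 28.0e-6 / 2 = 4200.0 m

4200.0 m


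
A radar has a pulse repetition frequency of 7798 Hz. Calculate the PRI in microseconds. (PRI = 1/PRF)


PRI = 1/7798 = 0.000128238 s = 128.2 us

128.2 us


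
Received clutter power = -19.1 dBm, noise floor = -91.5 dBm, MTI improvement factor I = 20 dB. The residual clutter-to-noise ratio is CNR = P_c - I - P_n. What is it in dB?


CNR = -19.1 - 20 - (-91.5) = 52.4 dB

52.4 dB


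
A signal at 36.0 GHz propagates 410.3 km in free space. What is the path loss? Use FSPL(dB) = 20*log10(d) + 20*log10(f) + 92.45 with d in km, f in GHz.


20*log10(410.3) = 52.26
20*log10(36.0) = 31.13
FSPL = 175.8 dB

175.8 dB


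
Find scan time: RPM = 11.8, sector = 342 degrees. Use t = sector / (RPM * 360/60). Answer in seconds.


t = 342 / (11.8 * 360) * 60 = 4.83 s

4.83 s


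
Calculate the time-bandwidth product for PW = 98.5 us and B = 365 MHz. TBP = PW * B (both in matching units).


TBP = 98.5 * 365 = 35952.5

35952.5


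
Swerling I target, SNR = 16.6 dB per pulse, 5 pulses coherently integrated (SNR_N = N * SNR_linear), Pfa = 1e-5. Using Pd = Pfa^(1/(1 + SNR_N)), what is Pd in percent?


SNR_lin = 10^(16.6/10) = 45.70882
SNR_N = 5 * 45.70882 = 228.5441
1/(1 + SNR_N) = 1/229.5441 = 0.0043565
Pd = (1e-5)^0.0043565 = 0.95108
Pd = 95.1%

95.1%


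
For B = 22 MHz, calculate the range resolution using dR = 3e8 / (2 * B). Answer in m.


dR = 3e8 / (2 * 22000000.0) = 6.82 m

6.82 m


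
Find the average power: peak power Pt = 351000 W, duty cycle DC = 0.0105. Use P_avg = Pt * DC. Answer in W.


P_avg = 351000 * 0.0105 = 3685.5 W

3685.5 W


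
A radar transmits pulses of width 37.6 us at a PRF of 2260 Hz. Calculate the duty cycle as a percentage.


DC = 37.6e-6 * 2260 * 100 = 8.5%

8.5%


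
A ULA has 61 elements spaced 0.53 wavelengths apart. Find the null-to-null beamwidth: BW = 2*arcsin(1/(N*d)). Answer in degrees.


1/(N*d) = 1/(61*0.53) = 0.030931
BW = 2*arcsin(0.030931) = 3.5 degrees

3.5 degrees


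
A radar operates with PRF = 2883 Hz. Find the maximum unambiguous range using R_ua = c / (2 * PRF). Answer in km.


R_ua = 3e8 / (2 * 2883) = 52029.1 m = 52.0 km

52.0 km


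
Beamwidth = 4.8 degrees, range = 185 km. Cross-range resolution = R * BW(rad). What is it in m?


BW_rad = 0.083775804
CR = 185000 * 0.083775804 = 15498.5 m

15498.5 m


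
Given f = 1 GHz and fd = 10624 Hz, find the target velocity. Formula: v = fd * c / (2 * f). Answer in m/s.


v = 10624 * 3e8 / (2 * 1000000000.0) = 1593.6 m/s

1593.6 m/s


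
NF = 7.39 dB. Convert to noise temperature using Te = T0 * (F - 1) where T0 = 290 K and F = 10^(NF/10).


NF_lin = 10^(7.39/10) = 5.48277
Te = 290 * (5.48277 - 1) = 1300.0 K

1300.0 K


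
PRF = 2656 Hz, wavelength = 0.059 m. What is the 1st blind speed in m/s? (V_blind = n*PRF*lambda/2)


V_blind = 1 * 2656 * 0.059 / 2 = 78.4 m/s

78.4 m/s


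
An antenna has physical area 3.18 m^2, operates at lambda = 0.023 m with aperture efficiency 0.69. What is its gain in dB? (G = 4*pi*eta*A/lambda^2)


G_linear = 4*pi*0.69*3.18/0.023^2 = 52123.12
G_dB = 10*log10(52123.12) = 47.2 dB

47.2 dB


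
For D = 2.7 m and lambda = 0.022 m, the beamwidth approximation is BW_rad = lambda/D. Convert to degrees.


BW_rad = 0.022 / 2.7 = 0.008148
BW_deg = 0.47 degrees

0.47 degrees


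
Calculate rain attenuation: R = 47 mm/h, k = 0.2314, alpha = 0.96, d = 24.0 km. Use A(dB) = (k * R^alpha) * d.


gamma = 0.2314 * 47^0.96 = 9.323464 dB/km
A = 9.323464 * 24.0 = 223.76 dB

223.76 dB


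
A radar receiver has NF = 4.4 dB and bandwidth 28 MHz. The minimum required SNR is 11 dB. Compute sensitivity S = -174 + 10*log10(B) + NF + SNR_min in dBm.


10*log10(28000000.0) = 74.47
S = -174 + 74.47 + 4.4 + 11 = -84.1 dBm

-84.1 dBm


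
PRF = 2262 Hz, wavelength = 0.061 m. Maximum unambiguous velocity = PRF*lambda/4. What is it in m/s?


V_ua = 2262 * 0.061 / 4 = 34.5 m/s

34.5 m/s


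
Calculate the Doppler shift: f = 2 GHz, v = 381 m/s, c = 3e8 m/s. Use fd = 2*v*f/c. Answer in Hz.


fd = 2 * 381 * 2000000000.0 / 3e8 = 5080.0 Hz

5080.0 Hz


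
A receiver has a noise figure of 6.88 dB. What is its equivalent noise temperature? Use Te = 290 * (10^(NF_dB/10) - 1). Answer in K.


NF_lin = 10^(6.88/10) = 4.875285
Te = 290 * (4.875285 - 1) = 1123.8 K

1123.8 K


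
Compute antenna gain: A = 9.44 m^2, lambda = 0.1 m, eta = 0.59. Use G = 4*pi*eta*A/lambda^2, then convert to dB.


G_linear = 4*pi*0.59*9.44/0.1^2 = 6998.97
G_dB = 10*log10(6998.97) = 38.5 dB

38.5 dB


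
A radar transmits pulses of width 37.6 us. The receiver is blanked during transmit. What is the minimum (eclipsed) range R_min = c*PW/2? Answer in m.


R_min = 3e8 * 37.6e-6 / 2 = 5640.0 m

5640.0 m


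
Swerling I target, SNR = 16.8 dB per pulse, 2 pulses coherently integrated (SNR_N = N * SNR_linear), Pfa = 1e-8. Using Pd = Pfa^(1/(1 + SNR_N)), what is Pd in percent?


SNR_lin = 10^(16.8/10) = 47.86301
SNR_N = 2 * 47.86301 = 95.72602
1/(1 + SNR_N) = 1/96.72602 = 0.0103385
Pd = (1e-8)^0.0103385 = 0.82659
Pd = 82.7%

82.7%


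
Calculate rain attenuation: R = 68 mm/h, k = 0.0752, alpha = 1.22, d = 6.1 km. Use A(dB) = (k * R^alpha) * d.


gamma = 0.0752 * 68^1.22 = 12.938345 dB/km
A = 12.938345 * 6.1 = 78.92 dB

78.92 dB


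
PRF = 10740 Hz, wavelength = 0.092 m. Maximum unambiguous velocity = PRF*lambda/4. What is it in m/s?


V_ua = 10740 * 0.092 / 4 = 247.0 m/s

247.0 m/s


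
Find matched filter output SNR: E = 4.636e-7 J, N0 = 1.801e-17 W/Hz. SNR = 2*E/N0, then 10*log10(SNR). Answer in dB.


SNR_lin = 2 * 4.636e-7 / 1.801e-17 = 5.148e10
SNR_dB = 10*log10(5.148e10) = 107.1 dB

107.1 dB


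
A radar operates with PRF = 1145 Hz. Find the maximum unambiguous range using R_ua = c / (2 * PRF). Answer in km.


R_ua = 3e8 / (2 * 1145) = 131004.4 m = 131.0 km

131.0 km


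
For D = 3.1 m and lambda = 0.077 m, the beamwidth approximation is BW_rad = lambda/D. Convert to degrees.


BW_rad = 0.077 / 3.1 = 0.024839
BW_deg = 1.42 degrees

1.42 degrees


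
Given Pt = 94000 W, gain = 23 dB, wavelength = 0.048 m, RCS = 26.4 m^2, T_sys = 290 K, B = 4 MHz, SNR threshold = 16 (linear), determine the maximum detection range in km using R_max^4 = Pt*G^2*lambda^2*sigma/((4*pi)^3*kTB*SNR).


G_lin = 10^(23/10) = 199.526231
R^4 = 94000 * 199.526231^2 * 0.048^2 * 26.4 / ((4*pi)^3 * 1.38e-23 * 290 * 4000000.0 * 16)
R^4 = 4.47845e17 m^4
R_max = (4.47845e17)^(1/4) = 25869.1 m = 25.9 km

25.9 km


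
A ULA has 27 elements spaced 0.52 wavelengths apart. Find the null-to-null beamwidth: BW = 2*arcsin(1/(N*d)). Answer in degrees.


1/(N*d) = 1/(27*0.52) = 0.071225
BW = 2*arcsin(0.071225) = 8.2 degrees

8.2 degrees


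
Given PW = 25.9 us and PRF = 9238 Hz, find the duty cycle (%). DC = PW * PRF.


DC = 25.9e-6 * 9238 * 100 = 23.93%

23.93%


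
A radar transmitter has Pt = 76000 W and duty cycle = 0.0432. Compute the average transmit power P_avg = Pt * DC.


P_avg = 76000 * 0.0432 = 3283.2 W

3283.2 W


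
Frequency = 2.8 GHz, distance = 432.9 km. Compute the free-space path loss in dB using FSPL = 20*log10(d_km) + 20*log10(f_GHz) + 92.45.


20*log10(432.9) = 52.73
20*log10(2.8) = 8.94
FSPL = 154.1 dB

154.1 dB


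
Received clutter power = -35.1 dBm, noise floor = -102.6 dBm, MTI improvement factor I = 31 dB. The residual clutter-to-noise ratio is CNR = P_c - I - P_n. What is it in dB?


CNR = -35.1 - 31 - (-102.6) = 36.5 dB

36.5 dB


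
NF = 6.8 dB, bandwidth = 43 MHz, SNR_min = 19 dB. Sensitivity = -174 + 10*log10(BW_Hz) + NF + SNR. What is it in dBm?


10*log10(43000000.0) = 76.33
S = -174 + 76.33 + 6.8 + 19 = -71.9 dBm

-71.9 dBm


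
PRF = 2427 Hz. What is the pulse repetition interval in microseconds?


PRI = 1/2427 = 0.0004120313 s = 412.0 us

412.0 us


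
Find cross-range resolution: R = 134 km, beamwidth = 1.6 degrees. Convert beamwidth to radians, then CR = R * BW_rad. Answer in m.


BW_rad = 0.027925268
CR = 134000 * 0.027925268 = 3742.0 m

3742.0 m


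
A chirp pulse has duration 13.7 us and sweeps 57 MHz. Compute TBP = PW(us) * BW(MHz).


TBP = 13.7 * 57 = 780.9

780.9


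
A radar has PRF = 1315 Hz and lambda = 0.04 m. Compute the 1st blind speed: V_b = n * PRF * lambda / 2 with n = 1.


V_blind = 1 * 1315 * 0.04 / 2 = 26.3 m/s

26.3 m/s


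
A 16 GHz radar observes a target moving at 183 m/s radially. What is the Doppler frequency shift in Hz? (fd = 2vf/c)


fd = 2 * 183 * 16000000000.0 / 3e8 = 19520.0 Hz

19520.0 Hz


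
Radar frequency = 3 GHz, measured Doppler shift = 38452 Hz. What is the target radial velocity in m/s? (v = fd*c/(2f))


v = 38452 * 3e8 / (2 * 3000000000.0) = 1922.6 m/s

1922.6 m/s


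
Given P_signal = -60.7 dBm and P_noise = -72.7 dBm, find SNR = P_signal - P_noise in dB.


SNR = -60.7 - (-72.7) = 12.0 dB

12.0 dB


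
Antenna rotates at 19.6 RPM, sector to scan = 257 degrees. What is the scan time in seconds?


t = 257 / (19.6 * 360) * 60 = 2.19 s

2.19 s


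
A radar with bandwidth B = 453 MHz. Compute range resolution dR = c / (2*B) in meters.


dR = 3e8 / (2 * 453000000.0) = 0.33 m

0.33 m


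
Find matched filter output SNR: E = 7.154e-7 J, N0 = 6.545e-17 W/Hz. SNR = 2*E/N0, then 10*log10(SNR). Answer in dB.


SNR_lin = 2 * 7.154e-7 / 6.545e-17 = 2.186e10
SNR_dB = 10*log10(2.186e10) = 103.4 dB

103.4 dB


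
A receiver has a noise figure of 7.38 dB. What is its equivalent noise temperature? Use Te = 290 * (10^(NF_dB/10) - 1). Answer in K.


NF_lin = 10^(7.38/10) = 5.47016
Te = 290 * (5.47016 - 1) = 1296.3 K

1296.3 K


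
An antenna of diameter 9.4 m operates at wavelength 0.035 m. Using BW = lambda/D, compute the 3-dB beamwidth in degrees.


BW_rad = 0.035 / 9.4 = 0.003723
BW_deg = 0.21 degrees

0.21 degrees


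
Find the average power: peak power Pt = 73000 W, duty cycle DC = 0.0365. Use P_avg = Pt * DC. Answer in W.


P_avg = 73000 * 0.0365 = 2664.5 W

2664.5 W


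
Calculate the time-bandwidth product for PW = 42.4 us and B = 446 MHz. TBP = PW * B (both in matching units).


TBP = 42.4 * 446 = 18910.4

18910.4


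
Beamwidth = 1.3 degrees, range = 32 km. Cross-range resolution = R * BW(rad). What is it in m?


BW_rad = 0.02268928
CR = 32000 * 0.02268928 = 726.1 m

726.1 m


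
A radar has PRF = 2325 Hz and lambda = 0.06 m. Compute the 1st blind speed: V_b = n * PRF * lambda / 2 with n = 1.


V_blind = 1 * 2325 * 0.06 / 2 = 69.8 m/s

69.8 m/s


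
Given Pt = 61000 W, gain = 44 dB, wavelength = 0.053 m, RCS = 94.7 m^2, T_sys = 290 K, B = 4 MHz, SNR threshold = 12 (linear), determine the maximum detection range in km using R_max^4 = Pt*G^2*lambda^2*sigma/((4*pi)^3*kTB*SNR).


G_lin = 10^(44/10) = 25118.864315
R^4 = 61000 * 25118.864315^2 * 0.053^2 * 94.7 / ((4*pi)^3 * 1.38e-23 * 290 * 4000000.0 * 12)
R^4 = 2.68586e22 m^4
R_max = (2.68586e22)^(1/4) = 404828.3 m = 404.8 km

404.8 km


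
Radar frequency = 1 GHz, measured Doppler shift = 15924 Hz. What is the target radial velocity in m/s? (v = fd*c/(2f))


v = 15924 * 3e8 / (2 * 1000000000.0) = 2388.6 m/s

2388.6 m/s


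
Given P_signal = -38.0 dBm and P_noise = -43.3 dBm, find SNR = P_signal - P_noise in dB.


SNR = -38.0 - (-43.3) = 5.3 dB

5.3 dB


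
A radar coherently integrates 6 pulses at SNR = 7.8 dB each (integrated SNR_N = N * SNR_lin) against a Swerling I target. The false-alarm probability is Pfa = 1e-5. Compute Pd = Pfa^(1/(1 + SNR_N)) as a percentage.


SNR_lin = 10^(7.8/10) = 6.0256
SNR_N = 6 * 6.0256 = 36.1536
1/(1 + SNR_N) = 1/37.1536 = 0.0269153
Pd = (1e-5)^0.0269153 = 0.73354
Pd = 73.4%

73.4%


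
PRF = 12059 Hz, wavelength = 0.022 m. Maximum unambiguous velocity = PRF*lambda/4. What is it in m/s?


V_ua = 12059 * 0.022 / 4 = 66.3 m/s

66.3 m/s


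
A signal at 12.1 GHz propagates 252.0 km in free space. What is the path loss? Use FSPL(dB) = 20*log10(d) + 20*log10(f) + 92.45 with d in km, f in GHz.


20*log10(252.0) = 48.03
20*log10(12.1) = 21.66
FSPL = 162.1 dB

162.1 dB


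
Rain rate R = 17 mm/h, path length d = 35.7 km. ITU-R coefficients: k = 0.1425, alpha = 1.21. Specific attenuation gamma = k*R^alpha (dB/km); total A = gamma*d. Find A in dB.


gamma = 0.1425 * 17^1.21 = 4.391957 dB/km
A = 4.391957 * 35.7 = 156.79 dB

156.79 dB


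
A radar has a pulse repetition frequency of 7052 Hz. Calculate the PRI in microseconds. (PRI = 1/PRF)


PRI = 1/7052 = 0.0001418037 s = 141.8 us

141.8 us


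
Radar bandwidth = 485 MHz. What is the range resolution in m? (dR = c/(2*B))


dR = 3e8 / (2 * 485000000.0) = 0.31 m

0.31 m


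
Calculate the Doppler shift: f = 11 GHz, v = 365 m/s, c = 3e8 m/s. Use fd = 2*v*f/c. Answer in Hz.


fd = 2 * 365 * 11000000000.0 / 3e8 = 26766.7 Hz

26766.7 Hz


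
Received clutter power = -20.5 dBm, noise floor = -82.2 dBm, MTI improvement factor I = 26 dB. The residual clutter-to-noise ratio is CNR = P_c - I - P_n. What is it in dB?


CNR = -20.5 - 26 - (-82.2) = 35.7 dB

35.7 dB


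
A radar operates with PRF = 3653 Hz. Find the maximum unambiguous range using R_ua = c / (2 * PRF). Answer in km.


R_ua = 3e8 / (2 * 3653) = 41062.1 m = 41.1 km

41.1 km


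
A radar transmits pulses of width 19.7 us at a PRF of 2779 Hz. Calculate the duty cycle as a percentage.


DC = 19.7e-6 * 2779 * 100 = 5.47%

5.47%


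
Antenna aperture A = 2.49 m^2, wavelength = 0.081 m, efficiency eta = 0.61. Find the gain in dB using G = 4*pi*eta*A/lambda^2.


G_linear = 4*pi*0.61*2.49/0.081^2 = 2909.17
G_dB = 10*log10(2909.17) = 34.6 dB

34.6 dB


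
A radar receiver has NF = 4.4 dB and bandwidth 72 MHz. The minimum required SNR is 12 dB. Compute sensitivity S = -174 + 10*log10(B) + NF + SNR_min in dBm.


10*log10(72000000.0) = 78.57
S = -174 + 78.57 + 4.4 + 12 = -79.0 dBm

-79.0 dBm


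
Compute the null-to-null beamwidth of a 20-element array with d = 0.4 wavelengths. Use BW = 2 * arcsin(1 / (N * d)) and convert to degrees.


1/(N*d) = 1/(20*0.4) = 0.125
BW = 2*arcsin(0.125) = 14.4 degrees

14.4 degrees


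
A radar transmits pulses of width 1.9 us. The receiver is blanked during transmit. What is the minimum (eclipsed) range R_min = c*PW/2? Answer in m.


R_min = 3e8 * 1.9e-6 / 2 = 285.0 m

285.0 m


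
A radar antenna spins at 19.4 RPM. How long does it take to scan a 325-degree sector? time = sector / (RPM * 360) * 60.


t = 325 / (19.4 * 360) * 60 = 2.79 s

2.79 s


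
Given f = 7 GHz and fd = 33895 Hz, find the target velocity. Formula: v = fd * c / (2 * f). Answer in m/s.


v = 33895 * 3e8 / (2 * 7000000000.0) = 726.3 m/s

726.3 m/s


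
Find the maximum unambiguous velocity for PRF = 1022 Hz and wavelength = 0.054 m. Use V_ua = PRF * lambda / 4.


V_ua = 1022 * 0.054 / 4 = 13.8 m/s

13.8 m/s


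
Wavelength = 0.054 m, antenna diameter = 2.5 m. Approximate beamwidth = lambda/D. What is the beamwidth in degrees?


BW_rad = 0.054 / 2.5 = 0.0216
BW_deg = 1.24 degrees

1.24 degrees


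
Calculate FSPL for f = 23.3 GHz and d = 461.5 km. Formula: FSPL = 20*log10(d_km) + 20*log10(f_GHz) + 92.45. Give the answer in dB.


20*log10(461.5) = 53.28
20*log10(23.3) = 27.35
FSPL = 173.1 dB

173.1 dB


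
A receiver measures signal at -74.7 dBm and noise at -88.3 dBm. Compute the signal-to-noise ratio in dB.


SNR = -74.7 - (-88.3) = 13.6 dB

13.6 dB


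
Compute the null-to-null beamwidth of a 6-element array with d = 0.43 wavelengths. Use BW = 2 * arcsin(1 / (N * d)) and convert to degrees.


1/(N*d) = 1/(6*0.43) = 0.387597
BW = 2*arcsin(0.387597) = 45.6 degrees

45.6 degrees


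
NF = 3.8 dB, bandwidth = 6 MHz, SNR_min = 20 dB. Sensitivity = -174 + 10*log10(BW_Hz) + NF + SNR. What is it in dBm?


10*log10(6000000.0) = 67.78
S = -174 + 67.78 + 3.8 + 20 = -82.4 dBm

-82.4 dBm


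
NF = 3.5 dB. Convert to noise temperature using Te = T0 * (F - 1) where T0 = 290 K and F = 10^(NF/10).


NF_lin = 10^(3.5/10) = 2.238721
Te = 290 * (2.238721 - 1) = 359.2 K

359.2 K


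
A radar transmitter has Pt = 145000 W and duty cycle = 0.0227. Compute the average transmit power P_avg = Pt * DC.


P_avg = 145000 * 0.0227 = 3291.5 W

3291.5 W


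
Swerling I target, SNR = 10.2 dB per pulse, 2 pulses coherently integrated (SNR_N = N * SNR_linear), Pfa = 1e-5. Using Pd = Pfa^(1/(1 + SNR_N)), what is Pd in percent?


SNR_lin = 10^(10.2/10) = 10.47129
SNR_N = 2 * 10.47129 = 20.94258
1/(1 + SNR_N) = 1/21.94258 = 0.0455735
Pd = (1e-5)^0.0455735 = 0.59174
Pd = 59.2%

59.2%


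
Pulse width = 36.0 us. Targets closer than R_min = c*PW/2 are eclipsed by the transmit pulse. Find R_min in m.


R_min = 3e8 * 36.0e-6 / 2 = 5400.0 m

5400.0 m


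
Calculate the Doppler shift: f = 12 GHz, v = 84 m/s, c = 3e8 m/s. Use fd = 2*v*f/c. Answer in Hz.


fd = 2 * 84 * 12000000000.0 / 3e8 = 6720.0 Hz

6720.0 Hz


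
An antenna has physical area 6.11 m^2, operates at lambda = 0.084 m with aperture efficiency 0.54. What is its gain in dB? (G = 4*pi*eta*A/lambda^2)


G_linear = 4*pi*0.54*6.11/0.084^2 = 5876.06
G_dB = 10*log10(5876.06) = 37.7 dB

37.7 dB


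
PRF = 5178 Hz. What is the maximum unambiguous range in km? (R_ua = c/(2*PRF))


R_ua = 3e8 / (2 * 5178) = 28968.7 m = 29.0 km

29.0 km


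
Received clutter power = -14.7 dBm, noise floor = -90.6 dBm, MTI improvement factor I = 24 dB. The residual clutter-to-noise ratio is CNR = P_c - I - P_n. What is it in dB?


CNR = -14.7 - 24 - (-90.6) = 51.9 dB

51.9 dB


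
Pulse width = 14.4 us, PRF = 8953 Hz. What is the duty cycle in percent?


DC = 14.4e-6 * 8953 * 100 = 12.89%

12.89%


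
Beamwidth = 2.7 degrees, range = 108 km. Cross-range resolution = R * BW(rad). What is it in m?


BW_rad = 0.04712389
CR = 108000 * 0.04712389 = 5089.4 m

5089.4 m


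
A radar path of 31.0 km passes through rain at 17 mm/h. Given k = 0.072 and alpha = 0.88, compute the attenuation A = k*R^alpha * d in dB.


gamma = 0.072 * 17^0.88 = 0.871219 dB/km
A = 0.871219 * 31.0 = 27.01 dB

27.01 dB


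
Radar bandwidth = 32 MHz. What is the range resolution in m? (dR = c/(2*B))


dR = 3e8 / (2 * 32000000.0) = 4.69 m

4.69 m


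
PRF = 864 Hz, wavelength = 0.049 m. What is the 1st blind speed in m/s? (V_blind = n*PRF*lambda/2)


V_blind = 1 * 864 * 0.049 / 2 = 21.2 m/s

21.2 m/s


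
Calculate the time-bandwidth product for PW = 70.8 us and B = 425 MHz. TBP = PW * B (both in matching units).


TBP = 70.8 * 425 = 30090.0

30090.0


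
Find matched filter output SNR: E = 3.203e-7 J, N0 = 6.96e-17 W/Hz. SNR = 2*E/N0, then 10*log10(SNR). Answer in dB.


SNR_lin = 2 * 3.203e-7 / 6.96e-17 = 9.204e9
SNR_dB = 10*log10(9.204e9) = 99.6 dB

99.6 dB


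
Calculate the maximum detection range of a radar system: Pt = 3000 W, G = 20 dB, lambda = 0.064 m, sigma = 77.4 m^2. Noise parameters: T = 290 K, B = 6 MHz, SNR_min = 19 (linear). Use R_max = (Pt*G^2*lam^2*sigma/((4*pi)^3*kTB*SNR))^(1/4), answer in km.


G_lin = 10^(20/10) = 100.0
R^4 = 3000 * 100.0^2 * 0.064^2 * 77.4 / ((4*pi)^3 * 1.38e-23 * 290 * 6000000.0 * 19)
R^4 = 1.05054e16 m^4
R_max = (1.05054e16)^(1/4) = 10124.0 m = 10.1 km

10.1 km


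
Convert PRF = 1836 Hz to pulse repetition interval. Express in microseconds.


PRI = 1/1836 = 0.0005446623 s = 544.7 us

544.7 us


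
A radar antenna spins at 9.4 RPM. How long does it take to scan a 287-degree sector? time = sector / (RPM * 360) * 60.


t = 287 / (9.4 * 360) * 60 = 5.09 s

5.09 s


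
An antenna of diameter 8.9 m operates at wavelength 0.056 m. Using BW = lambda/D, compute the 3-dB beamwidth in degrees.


BW_rad = 0.056 / 8.9 = 0.006292
BW_deg = 0.36 degrees

0.36 degrees


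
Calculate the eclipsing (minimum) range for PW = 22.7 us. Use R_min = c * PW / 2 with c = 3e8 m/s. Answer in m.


R_min = 3e8 * 22.7e-6 / 2 = 3405.0 m

3405.0 m


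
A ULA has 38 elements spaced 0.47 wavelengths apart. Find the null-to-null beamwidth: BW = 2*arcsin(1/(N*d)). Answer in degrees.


1/(N*d) = 1/(38*0.47) = 0.055991
BW = 2*arcsin(0.055991) = 6.4 degrees

6.4 degrees


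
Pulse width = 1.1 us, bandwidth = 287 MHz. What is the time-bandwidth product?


TBP = 1.1 * 287 = 315.7

315.7


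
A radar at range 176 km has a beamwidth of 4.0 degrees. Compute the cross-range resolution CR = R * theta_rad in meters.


BW_rad = 0.06981317
CR = 176000 * 0.06981317 = 12287.1 m

12287.1 m


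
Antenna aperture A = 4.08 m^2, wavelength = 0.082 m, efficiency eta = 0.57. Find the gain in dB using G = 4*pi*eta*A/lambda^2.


G_linear = 4*pi*0.57*4.08/0.082^2 = 4346.27
G_dB = 10*log10(4346.27) = 36.4 dB

36.4 dB


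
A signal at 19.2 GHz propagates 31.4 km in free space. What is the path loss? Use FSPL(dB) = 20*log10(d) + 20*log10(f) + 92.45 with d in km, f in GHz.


20*log10(31.4) = 29.94
20*log10(19.2) = 25.67
FSPL = 148.1 dB

148.1 dB


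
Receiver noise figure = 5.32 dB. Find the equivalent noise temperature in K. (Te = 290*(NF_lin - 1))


NF_lin = 10^(5.32/10) = 3.404082
Te = 290 * (3.404082 - 1) = 697.2 K

697.2 K


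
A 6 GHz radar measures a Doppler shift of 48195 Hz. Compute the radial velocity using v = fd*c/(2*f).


v = 48195 * 3e8 / (2 * 6000000000.0) = 1204.9 m/s

1204.9 m/s


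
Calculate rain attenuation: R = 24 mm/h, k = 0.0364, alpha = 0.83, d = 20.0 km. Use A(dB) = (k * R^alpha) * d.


gamma = 0.0364 * 24^0.83 = 0.508952 dB/km
A = 0.508952 * 20.0 = 10.18 dB

10.18 dB


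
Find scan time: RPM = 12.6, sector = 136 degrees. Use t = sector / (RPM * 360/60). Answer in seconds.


t = 136 / (12.6 * 360) * 60 = 1.8 s

1.8 s


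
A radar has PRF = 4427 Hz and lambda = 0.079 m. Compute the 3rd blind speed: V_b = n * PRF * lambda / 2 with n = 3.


V_blind = 3 * 4427 * 0.079 / 2 = 524.6 m/s

524.6 m/s


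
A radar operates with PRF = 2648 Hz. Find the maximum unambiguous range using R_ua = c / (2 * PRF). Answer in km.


R_ua = 3e8 / (2 * 2648) = 56646.5 m = 56.6 km

56.6 km


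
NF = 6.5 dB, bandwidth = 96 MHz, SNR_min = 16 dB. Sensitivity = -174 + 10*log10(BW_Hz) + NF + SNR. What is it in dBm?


10*log10(96000000.0) = 79.82
S = -174 + 79.82 + 6.5 + 16 = -71.7 dBm

-71.7 dBm


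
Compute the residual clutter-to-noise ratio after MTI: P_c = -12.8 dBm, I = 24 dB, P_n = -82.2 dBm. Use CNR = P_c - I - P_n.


CNR = -12.8 - 24 - (-82.2) = 45.4 dB

45.4 dB


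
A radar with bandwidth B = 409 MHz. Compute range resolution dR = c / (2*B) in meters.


dR = 3e8 / (2 * 409000000.0) = 0.37 m

0.37 m


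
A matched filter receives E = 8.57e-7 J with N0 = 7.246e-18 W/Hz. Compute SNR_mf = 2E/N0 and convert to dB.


SNR_lin = 2 * 8.57e-7 / 7.246e-18 = 2.365e11
SNR_dB = 10*log10(2.365e11) = 113.7 dB

113.7 dB


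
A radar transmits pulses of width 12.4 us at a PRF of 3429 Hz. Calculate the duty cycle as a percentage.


DC = 12.4e-6 * 3429 * 100 = 4.25%

4.25%


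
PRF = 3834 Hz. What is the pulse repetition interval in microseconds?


PRI = 1/3834 = 0.0002608242 s = 260.8 us

260.8 us


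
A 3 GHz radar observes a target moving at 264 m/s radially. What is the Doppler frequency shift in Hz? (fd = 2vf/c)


fd = 2 * 264 * 3000000000.0 / 3e8 = 5280.0 Hz

5280.0 Hz


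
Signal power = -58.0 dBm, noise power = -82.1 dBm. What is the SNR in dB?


SNR = -58.0 - (-82.1) = 24.1 dB

24.1 dB


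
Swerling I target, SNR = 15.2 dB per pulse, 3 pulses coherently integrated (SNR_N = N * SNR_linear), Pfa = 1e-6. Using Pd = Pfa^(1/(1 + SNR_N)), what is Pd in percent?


SNR_lin = 10^(15.2/10) = 33.11311
SNR_N = 3 * 33.11311 = 99.33933
1/(1 + SNR_N) = 1/100.33933 = 0.0099662
Pd = (1e-6)^0.0099662 = 0.87137
Pd = 87.1%

87.1%


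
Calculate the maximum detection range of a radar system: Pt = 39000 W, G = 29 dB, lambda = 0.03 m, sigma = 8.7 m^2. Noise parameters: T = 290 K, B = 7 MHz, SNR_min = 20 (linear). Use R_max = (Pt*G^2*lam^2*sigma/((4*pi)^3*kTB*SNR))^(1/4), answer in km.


G_lin = 10^(29/10) = 794.328235
R^4 = 39000 * 794.328235^2 * 0.03^2 * 8.7 / ((4*pi)^3 * 1.38e-23 * 290 * 7000000.0 * 20)
R^4 = 1.73297e17 m^4
R_max = (1.73297e17)^(1/4) = 20403.2 m = 20.4 km

20.4 km


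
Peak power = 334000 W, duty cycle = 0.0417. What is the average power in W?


P_avg = 334000 * 0.0417 = 13927.8 W

13927.8 W


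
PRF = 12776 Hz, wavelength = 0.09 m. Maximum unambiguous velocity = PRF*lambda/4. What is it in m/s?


V_ua = 12776 * 0.09 / 4 = 287.5 m/s

287.5 m/s


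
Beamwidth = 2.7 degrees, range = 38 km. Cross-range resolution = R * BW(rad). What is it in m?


BW_rad = 0.04712389
CR = 38000 * 0.04712389 = 1790.7 m

1790.7 m


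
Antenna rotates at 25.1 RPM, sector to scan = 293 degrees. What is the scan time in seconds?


t = 293 / (25.1 * 360) * 60 = 1.95 s

1.95 s


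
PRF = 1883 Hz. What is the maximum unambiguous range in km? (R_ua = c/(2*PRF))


R_ua = 3e8 / (2 * 1883) = 79660.1 m = 79.7 km

79.7 km


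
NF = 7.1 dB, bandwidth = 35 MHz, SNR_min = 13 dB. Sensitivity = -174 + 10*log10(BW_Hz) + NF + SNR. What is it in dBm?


10*log10(35000000.0) = 75.44
S = -174 + 75.44 + 7.1 + 13 = -78.5 dBm

-78.5 dBm


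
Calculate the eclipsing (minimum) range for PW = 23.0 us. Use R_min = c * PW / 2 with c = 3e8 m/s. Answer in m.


R_min = 3e8 * 23.0e-6 / 2 = 3450.0 m

3450.0 m


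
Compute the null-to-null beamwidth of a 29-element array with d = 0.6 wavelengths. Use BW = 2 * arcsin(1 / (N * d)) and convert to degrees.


1/(N*d) = 1/(29*0.6) = 0.057471
BW = 2*arcsin(0.057471) = 6.6 degrees

6.6 degrees


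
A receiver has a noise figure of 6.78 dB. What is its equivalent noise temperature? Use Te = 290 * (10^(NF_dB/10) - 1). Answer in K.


NF_lin = 10^(6.78/10) = 4.76431
Te = 290 * (4.76431 - 1) = 1091.6 K

1091.6 K


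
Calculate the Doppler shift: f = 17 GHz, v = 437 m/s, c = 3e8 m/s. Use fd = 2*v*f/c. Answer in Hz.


fd = 2 * 437 * 17000000000.0 / 3e8 = 49526.7 Hz

49526.7 Hz


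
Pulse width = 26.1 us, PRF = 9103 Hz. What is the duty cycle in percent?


DC = 26.1e-6 * 9103 * 100 = 23.76%

23.76%


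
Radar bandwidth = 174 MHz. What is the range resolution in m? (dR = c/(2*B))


dR = 3e8 / (2 * 174000000.0) = 0.86 m

0.86 m


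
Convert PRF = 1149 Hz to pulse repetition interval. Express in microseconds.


PRI = 1/1149 = 0.000870322 s = 870.3 us

870.3 us


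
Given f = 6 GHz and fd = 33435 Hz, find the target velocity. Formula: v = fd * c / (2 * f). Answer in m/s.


v = 33435 * 3e8 / (2 * 6000000000.0) = 835.9 m/s

835.9 m/s


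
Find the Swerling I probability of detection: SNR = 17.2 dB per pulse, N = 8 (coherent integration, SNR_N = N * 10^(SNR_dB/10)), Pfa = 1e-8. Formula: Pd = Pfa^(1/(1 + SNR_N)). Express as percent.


SNR_lin = 10^(17.2/10) = 52.48075
SNR_N = 8 * 52.48075 = 419.846
1/(1 + SNR_N) = 1/420.846 = 0.0023762
Pd = (1e-8)^0.0023762 = 0.95717
Pd = 95.7%

95.7%


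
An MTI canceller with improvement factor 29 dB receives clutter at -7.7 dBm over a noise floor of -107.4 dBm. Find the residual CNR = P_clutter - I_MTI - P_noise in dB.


CNR = -7.7 - 29 - (-107.4) = 70.7 dB

70.7 dB


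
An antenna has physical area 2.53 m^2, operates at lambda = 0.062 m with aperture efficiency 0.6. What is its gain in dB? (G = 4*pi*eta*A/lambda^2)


G_linear = 4*pi*0.6*2.53/0.062^2 = 4962.47
G_dB = 10*log10(4962.47) = 37.0 dB

37.0 dB


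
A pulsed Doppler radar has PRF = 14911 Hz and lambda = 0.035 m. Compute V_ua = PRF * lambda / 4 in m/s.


V_ua = 14911 * 0.035 / 4 = 130.5 m/s

130.5 m/s


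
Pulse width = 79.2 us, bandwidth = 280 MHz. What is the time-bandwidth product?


TBP = 79.2 * 280 = 22176.0

22176.0


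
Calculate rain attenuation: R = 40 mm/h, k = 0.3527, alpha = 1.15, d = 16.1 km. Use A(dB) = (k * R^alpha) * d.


gamma = 0.3527 * 40^1.15 = 24.534344 dB/km
A = 24.534344 * 16.1 = 395.0 dB

395.0 dB


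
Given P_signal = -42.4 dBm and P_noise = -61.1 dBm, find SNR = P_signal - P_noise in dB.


SNR = -42.4 - (-61.1) = 18.7 dB

18.7 dB


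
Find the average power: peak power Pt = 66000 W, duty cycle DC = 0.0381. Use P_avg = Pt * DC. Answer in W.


P_avg = 66000 * 0.0381 = 2514.6 W

2514.6 W


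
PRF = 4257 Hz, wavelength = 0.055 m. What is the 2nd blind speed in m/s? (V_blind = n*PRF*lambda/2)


V_blind = 2 * 4257 * 0.055 / 2 = 234.1 m/s

234.1 m/s


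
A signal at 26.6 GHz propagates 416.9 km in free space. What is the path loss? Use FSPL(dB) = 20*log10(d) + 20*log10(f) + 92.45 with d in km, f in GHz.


20*log10(416.9) = 52.4
20*log10(26.6) = 28.5
FSPL = 173.3 dB

173.3 dB


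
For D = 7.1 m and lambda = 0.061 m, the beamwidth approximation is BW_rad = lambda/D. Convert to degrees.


BW_rad = 0.061 / 7.1 = 0.008592
BW_deg = 0.49 degrees

0.49 degrees


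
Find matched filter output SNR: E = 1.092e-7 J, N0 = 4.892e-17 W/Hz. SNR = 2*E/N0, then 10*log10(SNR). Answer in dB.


SNR_lin = 2 * 1.092e-7 / 4.892e-17 = 4.464e9
SNR_dB = 10*log10(4.464e9) = 96.5 dB

96.5 dB


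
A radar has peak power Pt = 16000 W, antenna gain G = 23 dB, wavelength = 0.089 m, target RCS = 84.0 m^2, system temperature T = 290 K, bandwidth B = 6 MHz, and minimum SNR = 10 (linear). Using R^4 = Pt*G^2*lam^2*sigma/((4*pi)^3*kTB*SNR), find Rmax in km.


G_lin = 10^(23/10) = 199.526231
R^4 = 16000 * 199.526231^2 * 0.089^2 * 84.0 / ((4*pi)^3 * 1.38e-23 * 290 * 6000000.0 * 10)
R^4 = 8.8945e17 m^4
R_max = (8.8945e17)^(1/4) = 30710.0 m = 30.7 km

30.7 km


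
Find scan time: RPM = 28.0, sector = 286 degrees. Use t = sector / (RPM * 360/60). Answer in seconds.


t = 286 / (28.0 * 360) * 60 = 1.7 s

1.7 s


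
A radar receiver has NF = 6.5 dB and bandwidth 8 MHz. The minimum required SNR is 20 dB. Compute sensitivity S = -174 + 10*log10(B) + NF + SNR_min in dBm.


10*log10(8000000.0) = 69.03
S = -174 + 69.03 + 6.5 + 20 = -78.5 dBm

-78.5 dBm


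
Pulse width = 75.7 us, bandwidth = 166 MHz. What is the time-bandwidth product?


TBP = 75.7 * 166 = 12566.2

12566.2


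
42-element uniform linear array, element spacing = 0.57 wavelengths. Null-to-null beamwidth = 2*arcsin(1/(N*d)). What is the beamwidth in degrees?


1/(N*d) = 1/(42*0.57) = 0.041771
BW = 2*arcsin(0.041771) = 4.8 degrees

4.8 degrees


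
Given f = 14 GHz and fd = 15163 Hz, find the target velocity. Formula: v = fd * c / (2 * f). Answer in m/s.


v = 15163 * 3e8 / (2 * 14000000000.0) = 162.5 m/s

162.5 m/s


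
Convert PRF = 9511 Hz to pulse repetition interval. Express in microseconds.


PRI = 1/9511 = 0.0001051414 s = 105.1 us

105.1 us


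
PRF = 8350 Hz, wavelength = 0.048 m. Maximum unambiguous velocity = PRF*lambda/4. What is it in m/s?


V_ua = 8350 * 0.048 / 4 = 100.2 m/s

100.2 m/s


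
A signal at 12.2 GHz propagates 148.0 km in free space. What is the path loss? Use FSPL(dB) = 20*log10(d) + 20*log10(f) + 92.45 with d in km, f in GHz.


20*log10(148.0) = 43.41
20*log10(12.2) = 21.73
FSPL = 157.6 dB

157.6 dB


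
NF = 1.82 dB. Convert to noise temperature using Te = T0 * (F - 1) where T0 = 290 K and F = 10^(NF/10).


NF_lin = 10^(1.82/10) = 1.520548
Te = 290 * (1.520548 - 1) = 151.0 K

151.0 K


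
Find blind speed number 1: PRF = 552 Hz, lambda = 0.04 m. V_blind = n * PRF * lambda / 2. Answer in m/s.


V_blind = 1 * 552 * 0.04 / 2 = 11.0 m/s

11.0 m/s


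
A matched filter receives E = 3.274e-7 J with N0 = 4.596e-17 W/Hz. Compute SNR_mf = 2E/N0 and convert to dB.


SNR_lin = 2 * 3.274e-7 / 4.596e-17 = 1.425e10
SNR_dB = 10*log10(1.425e10) = 101.5 dB

101.5 dB


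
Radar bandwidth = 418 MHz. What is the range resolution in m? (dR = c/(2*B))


dR = 3e8 / (2 * 418000000.0) = 0.36 m

0.36 m


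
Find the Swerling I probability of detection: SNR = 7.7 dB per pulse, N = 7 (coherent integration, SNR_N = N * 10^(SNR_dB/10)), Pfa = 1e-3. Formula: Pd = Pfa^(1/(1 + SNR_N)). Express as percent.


SNR_lin = 10^(7.7/10) = 5.88844
SNR_N = 7 * 5.88844 = 41.21908
1/(1 + SNR_N) = 1/42.21908 = 0.023686
Pd = (1e-3)^0.023686 = 0.84907
Pd = 84.9%

84.9%


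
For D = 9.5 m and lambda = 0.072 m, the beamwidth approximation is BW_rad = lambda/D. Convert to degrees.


BW_rad = 0.072 / 9.5 = 0.007579
BW_deg = 0.43 degrees

0.43 degrees


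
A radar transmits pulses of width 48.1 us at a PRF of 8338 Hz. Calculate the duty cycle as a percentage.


DC = 48.1e-6 * 8338 * 100 = 40.11%

40.11%


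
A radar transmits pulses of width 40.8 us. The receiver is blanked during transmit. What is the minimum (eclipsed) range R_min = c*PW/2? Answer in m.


R_min = 3e8 * 40.8e-6 / 2 = 6120.0 m

6120.0 m


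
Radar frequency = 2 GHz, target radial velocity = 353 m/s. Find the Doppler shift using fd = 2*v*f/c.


fd = 2 * 353 * 2000000000.0 / 3e8 = 4706.7 Hz

4706.7 Hz


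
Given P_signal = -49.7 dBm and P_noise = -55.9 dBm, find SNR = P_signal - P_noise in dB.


SNR = -49.7 - (-55.9) = 6.2 dB

6.2 dB


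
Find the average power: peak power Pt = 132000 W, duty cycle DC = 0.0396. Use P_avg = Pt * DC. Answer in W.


P_avg = 132000 * 0.0396 = 5227.2 W

5227.2 W


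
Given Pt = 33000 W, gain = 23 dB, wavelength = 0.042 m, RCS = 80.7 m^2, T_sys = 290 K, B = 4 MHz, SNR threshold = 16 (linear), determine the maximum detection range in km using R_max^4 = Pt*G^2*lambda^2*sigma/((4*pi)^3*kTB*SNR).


G_lin = 10^(23/10) = 199.526231
R^4 = 33000 * 199.526231^2 * 0.042^2 * 80.7 / ((4*pi)^3 * 1.38e-23 * 290 * 4000000.0 * 16)
R^4 = 3.67959e17 m^4
R_max = (3.67959e17)^(1/4) = 24629.2 m = 24.6 km

24.6 km


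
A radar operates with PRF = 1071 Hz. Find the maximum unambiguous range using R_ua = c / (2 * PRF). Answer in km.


R_ua = 3e8 / (2 * 1071) = 140056.0 m = 140.1 km

140.1 km


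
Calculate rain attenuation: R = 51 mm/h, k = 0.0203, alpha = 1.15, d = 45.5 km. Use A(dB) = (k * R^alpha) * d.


gamma = 0.0203 * 51^1.15 = 1.867247 dB/km
A = 1.867247 * 45.5 = 84.96 dB

84.96 dB


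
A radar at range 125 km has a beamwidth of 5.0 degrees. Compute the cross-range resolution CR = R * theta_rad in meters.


BW_rad = 0.087266463
CR = 125000 * 0.087266463 = 10908.3 m

10908.3 m


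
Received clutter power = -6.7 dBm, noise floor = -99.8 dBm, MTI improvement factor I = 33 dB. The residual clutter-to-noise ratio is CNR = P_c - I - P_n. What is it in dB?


CNR = -6.7 - 33 - (-99.8) = 60.1 dB

60.1 dB


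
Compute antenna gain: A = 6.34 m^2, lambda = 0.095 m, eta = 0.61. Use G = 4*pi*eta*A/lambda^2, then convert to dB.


G_linear = 4*pi*0.61*6.34/0.095^2 = 5384.95
G_dB = 10*log10(5384.95) = 37.3 dB

37.3 dB


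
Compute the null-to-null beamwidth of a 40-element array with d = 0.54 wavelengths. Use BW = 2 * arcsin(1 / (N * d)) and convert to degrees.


1/(N*d) = 1/(40*0.54) = 0.046296
BW = 2*arcsin(0.046296) = 5.3 degrees

5.3 degrees


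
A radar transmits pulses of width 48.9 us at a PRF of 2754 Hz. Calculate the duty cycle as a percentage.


DC = 48.9e-6 * 2754 * 100 = 13.47%

13.47%


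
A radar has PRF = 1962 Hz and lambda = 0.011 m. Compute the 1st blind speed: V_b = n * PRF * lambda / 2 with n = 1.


V_blind = 1 * 1962 * 0.011 / 2 = 10.8 m/s

10.8 m/s


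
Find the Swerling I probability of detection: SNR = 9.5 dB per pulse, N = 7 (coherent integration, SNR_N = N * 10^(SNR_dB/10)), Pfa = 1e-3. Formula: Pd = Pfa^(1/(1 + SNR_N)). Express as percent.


SNR_lin = 10^(9.5/10) = 8.91251
SNR_N = 7 * 8.91251 = 62.38757
1/(1 + SNR_N) = 1/63.38757 = 0.015776
Pd = (1e-3)^0.015776 = 0.89675
Pd = 89.7%

89.7%


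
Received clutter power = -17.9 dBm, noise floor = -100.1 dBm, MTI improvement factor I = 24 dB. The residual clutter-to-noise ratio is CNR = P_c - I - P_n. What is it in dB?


CNR = -17.9 - 24 - (-100.1) = 58.2 dB

58.2 dB


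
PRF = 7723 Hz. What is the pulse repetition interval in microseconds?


PRI = 1/7723 = 0.0001294834 s = 129.5 us

129.5 us


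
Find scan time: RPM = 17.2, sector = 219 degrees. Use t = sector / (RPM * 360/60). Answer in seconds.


t = 219 / (17.2 * 360) * 60 = 2.12 s

2.12 s


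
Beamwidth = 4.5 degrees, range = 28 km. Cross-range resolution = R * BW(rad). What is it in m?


BW_rad = 0.078539816
CR = 28000 * 0.078539816 = 2199.1 m

2199.1 m


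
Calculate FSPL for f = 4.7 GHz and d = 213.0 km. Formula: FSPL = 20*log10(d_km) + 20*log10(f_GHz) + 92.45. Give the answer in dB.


20*log10(213.0) = 46.57
20*log10(4.7) = 13.44
FSPL = 152.5 dB

152.5 dB


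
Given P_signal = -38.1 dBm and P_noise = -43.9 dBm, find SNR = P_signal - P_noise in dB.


SNR = -38.1 - (-43.9) = 5.8 dB

5.8 dB


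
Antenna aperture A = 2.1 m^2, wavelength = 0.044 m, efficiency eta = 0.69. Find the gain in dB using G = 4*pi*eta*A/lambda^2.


G_linear = 4*pi*0.69*2.1/0.044^2 = 9405.31
G_dB = 10*log10(9405.31) = 39.7 dB

39.7 dB


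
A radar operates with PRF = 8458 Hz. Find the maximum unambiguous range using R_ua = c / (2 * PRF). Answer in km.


R_ua = 3e8 / (2 * 8458) = 17734.7 m = 17.7 km

17.7 km


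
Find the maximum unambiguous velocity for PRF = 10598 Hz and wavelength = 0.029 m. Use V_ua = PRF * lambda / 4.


V_ua = 10598 * 0.029 / 4 = 76.8 m/s

76.8 m/s


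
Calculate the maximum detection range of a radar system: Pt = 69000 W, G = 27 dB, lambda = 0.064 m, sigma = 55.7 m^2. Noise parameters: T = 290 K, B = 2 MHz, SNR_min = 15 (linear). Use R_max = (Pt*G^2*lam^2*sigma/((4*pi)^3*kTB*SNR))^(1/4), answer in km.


G_lin = 10^(27/10) = 501.187234
R^4 = 69000 * 501.187234^2 * 0.064^2 * 55.7 / ((4*pi)^3 * 1.38e-23 * 290 * 2000000.0 * 15)
R^4 = 1.65973e19 m^4
R_max = (1.65973e19)^(1/4) = 63827.7 m = 63.8 km

63.8 km


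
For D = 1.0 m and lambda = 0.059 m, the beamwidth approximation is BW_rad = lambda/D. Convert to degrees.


BW_rad = 0.059 / 1.0 = 0.059
BW_deg = 3.38 degrees

3.38 degrees


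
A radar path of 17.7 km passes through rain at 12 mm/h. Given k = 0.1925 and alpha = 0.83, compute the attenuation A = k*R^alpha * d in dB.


gamma = 0.1925 * 12^0.83 = 1.514088 dB/km
A = 1.514088 * 17.7 = 26.8 dB

26.8 dB


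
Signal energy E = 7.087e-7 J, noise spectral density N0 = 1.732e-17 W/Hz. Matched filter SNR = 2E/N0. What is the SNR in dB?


SNR_lin = 2 * 7.087e-7 / 1.732e-17 = 8.184e10
SNR_dB = 10*log10(8.184e10) = 109.1 dB

109.1 dB


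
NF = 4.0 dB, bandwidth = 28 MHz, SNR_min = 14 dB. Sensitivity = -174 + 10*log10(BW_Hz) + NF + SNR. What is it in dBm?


10*log10(28000000.0) = 74.47
S = -174 + 74.47 + 4.0 + 14 = -81.5 dBm

-81.5 dBm


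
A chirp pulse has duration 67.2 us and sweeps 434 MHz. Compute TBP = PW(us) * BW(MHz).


TBP = 67.2 * 434 = 29164.8

29164.8


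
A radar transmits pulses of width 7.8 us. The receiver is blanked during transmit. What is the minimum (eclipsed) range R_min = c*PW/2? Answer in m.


R_min = 3e8 * 7.8e-6 / 2 = 1170.0 m

1170.0 m


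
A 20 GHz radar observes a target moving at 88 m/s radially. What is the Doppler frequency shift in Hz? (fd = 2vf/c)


fd = 2 * 88 * 20000000000.0 / 3e8 = 11733.3 Hz

11733.3 Hz
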